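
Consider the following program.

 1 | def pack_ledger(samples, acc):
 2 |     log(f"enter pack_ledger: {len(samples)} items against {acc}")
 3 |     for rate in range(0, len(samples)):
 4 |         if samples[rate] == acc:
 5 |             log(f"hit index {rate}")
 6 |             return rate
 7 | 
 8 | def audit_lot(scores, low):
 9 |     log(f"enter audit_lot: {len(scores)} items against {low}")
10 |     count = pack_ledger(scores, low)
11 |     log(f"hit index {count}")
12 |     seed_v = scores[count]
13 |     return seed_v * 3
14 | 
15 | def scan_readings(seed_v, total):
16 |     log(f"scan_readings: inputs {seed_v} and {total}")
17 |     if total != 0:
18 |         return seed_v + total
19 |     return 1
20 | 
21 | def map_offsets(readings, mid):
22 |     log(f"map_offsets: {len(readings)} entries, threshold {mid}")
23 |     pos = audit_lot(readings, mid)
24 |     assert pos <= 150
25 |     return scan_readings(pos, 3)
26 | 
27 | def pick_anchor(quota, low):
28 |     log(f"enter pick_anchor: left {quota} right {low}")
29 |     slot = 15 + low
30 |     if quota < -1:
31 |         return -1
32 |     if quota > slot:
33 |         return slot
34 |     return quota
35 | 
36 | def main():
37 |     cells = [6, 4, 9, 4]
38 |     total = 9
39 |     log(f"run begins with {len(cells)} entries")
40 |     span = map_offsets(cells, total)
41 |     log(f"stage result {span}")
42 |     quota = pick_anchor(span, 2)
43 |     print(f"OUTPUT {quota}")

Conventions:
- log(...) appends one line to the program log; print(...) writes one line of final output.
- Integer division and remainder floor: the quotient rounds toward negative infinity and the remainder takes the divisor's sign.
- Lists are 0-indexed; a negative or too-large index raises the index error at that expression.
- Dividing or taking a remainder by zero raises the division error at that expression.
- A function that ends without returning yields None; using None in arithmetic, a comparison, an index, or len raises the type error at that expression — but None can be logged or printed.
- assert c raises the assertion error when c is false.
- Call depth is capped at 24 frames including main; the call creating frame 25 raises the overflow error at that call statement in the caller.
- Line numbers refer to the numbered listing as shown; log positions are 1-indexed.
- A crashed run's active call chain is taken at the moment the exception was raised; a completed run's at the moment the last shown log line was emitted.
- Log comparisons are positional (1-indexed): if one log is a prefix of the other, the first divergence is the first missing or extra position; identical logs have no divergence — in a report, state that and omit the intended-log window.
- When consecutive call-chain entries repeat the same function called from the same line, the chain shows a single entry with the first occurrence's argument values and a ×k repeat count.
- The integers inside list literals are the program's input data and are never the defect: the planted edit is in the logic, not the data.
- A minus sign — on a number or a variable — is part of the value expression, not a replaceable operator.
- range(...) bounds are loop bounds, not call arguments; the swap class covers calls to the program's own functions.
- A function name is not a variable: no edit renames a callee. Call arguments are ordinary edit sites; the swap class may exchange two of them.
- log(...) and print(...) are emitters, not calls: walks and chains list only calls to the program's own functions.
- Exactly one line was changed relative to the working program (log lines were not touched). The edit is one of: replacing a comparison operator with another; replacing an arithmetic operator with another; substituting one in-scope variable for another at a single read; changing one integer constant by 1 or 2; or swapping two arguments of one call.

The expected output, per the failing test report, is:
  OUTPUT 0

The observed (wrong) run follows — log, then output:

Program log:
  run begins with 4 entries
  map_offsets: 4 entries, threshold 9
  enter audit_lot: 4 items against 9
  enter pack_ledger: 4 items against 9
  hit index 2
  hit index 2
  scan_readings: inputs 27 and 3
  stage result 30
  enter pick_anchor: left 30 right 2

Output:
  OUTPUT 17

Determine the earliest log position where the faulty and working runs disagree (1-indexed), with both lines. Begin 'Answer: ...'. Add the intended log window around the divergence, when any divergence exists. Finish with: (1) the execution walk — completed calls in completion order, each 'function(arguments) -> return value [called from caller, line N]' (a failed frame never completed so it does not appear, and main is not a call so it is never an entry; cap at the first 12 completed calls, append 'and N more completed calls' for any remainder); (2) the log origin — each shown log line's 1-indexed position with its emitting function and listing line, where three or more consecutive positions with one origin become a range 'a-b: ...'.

Answer: at position 8 the run shows 'stage result 30' where the working version logs 'stage result 0'.
Intended log window:
  6: hit index 2
  7: scan_readings: inputs 27 and 3
  8: stage result 0
  9: enter pick_anchor: left 0 right 2
Execution walk:
  pack_ledger([6, 4, 9, 4], 9) -> 2  [called from audit_lot, line 10]
  audit_lot([6, 4, 9, 4], 9) -> 27  [called from map_offsets, line 23]
  scan_readings(27, 3) -> 30  [called from map_offsets, line 25]
  map_offsets([6, 4, 9, 4], 9) -> 30  [called from main, line 40]
  pick_anchor(30, 2) -> 17  [called from main, line 42]
Log line origins:
  1 — main, line 39
  2 — map_offsets, line 22
  3 — audit_lot, line 9
  4 — pack_ledger, line 2
  5 — pack_ledger, line 5
  6 — audit_lot, line 11
  7 — scan_readings, line 16
  8 — main, line 41
  9 — pick_anchor, line 28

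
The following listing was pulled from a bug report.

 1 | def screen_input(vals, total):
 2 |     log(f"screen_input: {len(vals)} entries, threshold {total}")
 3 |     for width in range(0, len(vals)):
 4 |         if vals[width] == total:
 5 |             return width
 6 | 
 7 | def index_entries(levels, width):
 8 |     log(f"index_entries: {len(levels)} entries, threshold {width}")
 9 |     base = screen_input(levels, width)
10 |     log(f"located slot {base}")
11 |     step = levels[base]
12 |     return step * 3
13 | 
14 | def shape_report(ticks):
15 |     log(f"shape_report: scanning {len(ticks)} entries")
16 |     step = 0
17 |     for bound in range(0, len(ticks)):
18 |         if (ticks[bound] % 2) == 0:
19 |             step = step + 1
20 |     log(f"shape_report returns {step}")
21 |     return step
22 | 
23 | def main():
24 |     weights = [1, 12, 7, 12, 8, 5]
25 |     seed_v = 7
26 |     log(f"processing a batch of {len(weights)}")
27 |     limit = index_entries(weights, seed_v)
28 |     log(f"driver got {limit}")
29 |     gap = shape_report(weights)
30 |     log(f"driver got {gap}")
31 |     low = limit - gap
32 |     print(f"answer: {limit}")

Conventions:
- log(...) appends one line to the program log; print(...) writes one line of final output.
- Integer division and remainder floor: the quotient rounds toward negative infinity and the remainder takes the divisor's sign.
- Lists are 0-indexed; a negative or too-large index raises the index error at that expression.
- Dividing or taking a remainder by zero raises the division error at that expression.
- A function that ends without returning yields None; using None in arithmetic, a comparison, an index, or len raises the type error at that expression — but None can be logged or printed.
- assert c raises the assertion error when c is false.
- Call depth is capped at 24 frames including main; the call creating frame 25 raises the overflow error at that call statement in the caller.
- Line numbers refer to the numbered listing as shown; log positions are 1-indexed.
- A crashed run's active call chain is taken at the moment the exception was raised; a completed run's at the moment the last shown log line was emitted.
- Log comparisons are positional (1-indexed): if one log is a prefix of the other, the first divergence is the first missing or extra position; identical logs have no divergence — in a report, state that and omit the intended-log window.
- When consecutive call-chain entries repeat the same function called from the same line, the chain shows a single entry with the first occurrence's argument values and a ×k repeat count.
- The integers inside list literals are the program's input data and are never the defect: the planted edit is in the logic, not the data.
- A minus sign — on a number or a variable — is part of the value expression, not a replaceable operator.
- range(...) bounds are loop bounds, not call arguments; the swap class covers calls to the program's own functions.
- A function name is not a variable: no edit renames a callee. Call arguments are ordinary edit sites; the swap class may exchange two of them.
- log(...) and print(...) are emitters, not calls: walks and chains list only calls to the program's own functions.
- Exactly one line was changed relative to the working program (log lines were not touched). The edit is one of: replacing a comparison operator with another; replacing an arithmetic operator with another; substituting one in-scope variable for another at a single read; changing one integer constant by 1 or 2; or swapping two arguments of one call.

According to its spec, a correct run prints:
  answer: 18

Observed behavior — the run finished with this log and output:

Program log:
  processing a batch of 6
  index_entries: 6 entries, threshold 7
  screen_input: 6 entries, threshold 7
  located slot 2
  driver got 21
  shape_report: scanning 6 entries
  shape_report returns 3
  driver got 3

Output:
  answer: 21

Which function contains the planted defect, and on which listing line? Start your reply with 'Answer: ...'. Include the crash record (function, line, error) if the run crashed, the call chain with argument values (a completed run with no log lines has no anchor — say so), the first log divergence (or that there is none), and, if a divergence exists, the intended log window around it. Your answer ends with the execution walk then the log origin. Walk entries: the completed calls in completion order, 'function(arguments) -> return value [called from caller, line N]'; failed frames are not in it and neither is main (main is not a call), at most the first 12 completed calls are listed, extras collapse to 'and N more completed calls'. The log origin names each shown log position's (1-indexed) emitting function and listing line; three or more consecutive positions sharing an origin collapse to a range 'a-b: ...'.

Answer: the defect is in main at line 32.
Core observation: The logs agree in full; only the final output differs.
Call chain: main.
First divergence: none — the logs agree in full.
Execution walk:
  screen_input([1, 12, 7, 12, 8, 5], 7) -> 2  [called from index_entries, line 9]
  index_entries([1, 12, 7, 12, 8, 5], 7) -> 21  [called from main, line 27]
  shape_report([1, 12, 7, 12, 8, 5]) -> 3  [called from main, line 29]
Origin of each log line:
  1: emitted by main (line 26)
  2: emitted by index_entries (line 8)
  3: emitted by screen_input (line 2)
  4: emitted by index_entries (line 10)
  5: emitted by main (line 28)
  6: emitted by shape_report (line 15)
  7: emitted by shape_report (line 20)
  8: emitted by main (line 30)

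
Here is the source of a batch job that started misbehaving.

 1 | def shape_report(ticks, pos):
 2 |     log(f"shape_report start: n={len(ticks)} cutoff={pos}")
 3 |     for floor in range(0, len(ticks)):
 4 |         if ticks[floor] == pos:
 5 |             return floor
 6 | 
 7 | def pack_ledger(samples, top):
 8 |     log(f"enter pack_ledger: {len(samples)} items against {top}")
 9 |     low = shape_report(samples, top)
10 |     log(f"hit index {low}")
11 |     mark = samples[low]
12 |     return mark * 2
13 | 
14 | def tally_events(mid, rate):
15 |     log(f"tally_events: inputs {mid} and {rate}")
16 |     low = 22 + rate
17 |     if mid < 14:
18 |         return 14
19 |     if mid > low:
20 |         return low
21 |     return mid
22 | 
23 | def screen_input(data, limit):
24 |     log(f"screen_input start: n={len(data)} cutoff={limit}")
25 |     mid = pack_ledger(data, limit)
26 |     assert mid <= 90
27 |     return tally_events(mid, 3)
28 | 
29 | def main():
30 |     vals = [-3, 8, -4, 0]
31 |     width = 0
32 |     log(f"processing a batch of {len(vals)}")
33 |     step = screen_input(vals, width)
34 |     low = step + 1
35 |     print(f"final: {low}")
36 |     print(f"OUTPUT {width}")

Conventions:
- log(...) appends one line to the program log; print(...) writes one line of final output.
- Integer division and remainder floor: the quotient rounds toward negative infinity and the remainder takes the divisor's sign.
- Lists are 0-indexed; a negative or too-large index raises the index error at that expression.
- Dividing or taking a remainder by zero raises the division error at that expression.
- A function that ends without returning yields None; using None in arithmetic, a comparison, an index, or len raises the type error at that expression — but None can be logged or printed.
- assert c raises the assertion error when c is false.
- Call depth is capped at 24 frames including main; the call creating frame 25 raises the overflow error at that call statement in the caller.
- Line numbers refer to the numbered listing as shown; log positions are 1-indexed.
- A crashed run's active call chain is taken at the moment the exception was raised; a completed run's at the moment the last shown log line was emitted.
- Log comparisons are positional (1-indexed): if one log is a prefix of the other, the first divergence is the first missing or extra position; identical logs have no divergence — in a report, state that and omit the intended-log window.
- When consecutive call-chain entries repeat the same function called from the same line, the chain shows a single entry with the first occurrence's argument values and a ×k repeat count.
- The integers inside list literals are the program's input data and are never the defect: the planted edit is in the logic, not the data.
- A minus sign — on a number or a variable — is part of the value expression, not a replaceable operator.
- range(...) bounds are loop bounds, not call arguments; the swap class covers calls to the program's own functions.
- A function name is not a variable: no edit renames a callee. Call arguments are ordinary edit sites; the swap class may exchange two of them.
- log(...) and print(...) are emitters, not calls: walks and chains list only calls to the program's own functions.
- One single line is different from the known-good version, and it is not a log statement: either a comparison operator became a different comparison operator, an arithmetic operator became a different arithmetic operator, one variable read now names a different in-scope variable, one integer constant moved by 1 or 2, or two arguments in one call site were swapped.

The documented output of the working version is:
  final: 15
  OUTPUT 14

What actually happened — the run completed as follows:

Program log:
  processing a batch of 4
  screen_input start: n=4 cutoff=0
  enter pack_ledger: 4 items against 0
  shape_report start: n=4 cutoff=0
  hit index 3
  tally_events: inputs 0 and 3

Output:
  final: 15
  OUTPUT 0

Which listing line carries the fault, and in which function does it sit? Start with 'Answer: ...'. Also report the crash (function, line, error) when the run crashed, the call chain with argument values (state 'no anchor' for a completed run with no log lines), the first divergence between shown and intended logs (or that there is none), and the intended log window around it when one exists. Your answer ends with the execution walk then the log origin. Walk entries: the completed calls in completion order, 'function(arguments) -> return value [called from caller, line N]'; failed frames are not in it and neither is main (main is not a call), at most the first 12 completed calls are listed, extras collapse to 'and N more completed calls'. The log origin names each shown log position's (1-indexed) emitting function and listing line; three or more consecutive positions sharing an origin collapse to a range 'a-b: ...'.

Answer: the defect is in main at line 36.
Core observation: Log streams are identical — the defect surfaces only in the printed output.
Call chain: main -> screen_input([-3, 8, -4, 0], 0) (called at line 33) -> tally_events(0, 3) (called at line 27).
First divergence: there is none — every log position agrees.
Execution walk:
  shape_report([-3, 8, -4, 0], 0) -> 3  [called from pack_ledger, line 9]
  pack_ledger([-3, 8, -4, 0], 0) -> 0  [called from screen_input, line 25]
  tally_events(0, 3) -> 14  [called from screen_input, line 27]
  screen_input([-3, 8, -4, 0], 0) -> 14  [called from main, line 33]
Log line origins:
  1: emitted by main (line 32)
  2: emitted by screen_input (line 24)
  3: emitted by pack_ledger (line 8)
  4: emitted by shape_report (line 2)
  5: emitted by pack_ledger (line 10)
  6: emitted by tally_events (line 15)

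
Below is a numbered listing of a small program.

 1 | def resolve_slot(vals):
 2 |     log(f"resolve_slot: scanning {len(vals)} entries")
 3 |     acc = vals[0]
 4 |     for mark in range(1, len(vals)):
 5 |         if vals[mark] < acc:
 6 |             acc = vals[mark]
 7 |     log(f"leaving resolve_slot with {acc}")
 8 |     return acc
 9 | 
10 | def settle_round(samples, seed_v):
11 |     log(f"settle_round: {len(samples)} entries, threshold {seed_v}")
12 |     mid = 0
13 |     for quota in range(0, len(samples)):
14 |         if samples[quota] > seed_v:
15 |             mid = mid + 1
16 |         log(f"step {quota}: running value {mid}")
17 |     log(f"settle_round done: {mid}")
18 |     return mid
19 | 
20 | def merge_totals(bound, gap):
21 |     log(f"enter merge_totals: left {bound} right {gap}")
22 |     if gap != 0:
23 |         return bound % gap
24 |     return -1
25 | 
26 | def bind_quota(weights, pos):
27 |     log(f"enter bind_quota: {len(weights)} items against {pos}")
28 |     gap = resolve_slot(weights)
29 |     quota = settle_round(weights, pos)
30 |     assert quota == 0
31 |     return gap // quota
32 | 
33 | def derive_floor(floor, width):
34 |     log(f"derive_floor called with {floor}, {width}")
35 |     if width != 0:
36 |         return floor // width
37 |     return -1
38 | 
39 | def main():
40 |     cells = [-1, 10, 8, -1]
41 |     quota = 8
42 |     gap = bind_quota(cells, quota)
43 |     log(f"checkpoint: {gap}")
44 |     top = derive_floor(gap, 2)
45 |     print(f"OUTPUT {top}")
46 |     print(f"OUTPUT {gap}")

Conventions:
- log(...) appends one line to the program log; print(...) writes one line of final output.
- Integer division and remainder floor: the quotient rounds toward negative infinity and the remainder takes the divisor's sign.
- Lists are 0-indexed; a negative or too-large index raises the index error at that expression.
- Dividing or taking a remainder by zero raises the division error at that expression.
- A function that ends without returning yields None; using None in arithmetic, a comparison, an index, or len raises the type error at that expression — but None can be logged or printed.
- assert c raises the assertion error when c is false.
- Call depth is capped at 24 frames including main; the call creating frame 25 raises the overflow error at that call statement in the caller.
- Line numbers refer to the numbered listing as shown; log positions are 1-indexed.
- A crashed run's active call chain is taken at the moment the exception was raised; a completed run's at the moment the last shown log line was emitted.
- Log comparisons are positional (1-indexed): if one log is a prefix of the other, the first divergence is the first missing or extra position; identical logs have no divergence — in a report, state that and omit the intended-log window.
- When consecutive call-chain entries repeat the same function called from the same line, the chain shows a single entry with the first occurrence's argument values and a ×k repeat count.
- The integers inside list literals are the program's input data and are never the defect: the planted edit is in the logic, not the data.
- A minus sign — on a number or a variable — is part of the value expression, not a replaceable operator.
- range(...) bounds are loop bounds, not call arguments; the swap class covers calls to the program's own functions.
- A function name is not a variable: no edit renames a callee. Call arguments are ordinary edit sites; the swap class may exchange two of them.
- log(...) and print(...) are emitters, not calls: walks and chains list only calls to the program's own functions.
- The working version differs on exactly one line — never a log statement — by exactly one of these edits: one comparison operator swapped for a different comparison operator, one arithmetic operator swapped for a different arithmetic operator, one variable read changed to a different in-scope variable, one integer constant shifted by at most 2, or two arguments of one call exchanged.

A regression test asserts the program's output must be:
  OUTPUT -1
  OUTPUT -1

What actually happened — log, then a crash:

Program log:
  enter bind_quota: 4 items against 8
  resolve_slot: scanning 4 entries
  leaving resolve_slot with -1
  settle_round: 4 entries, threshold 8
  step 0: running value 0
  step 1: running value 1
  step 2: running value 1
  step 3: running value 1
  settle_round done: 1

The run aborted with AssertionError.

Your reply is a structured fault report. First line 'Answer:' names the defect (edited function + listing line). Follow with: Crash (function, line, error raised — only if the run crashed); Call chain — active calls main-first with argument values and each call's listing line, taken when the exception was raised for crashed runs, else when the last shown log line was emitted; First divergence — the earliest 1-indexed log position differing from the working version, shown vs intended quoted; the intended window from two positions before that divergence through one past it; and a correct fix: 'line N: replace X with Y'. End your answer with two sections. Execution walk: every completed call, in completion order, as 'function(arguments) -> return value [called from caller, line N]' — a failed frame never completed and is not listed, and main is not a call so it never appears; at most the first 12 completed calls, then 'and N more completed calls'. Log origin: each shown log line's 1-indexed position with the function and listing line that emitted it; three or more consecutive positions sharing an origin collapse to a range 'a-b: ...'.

Answer: the defect is in bind_quota at line 30.
Key fact: The log ends early — 9 lines, where the working version next logs 'checkpoint: -1'.
Crash: bind_quota, line 30, AssertionError.
Call chain: main -> bind_quota([-1, 10, 8, -1], 8) (called at line 42).
First divergence: position 10; the shown log stops at 9 lines while the working version next logs 'checkpoint: -1'.
Intended log window:
  8: step 3: running value 1
  9: settle_round done: 1
  10: checkpoint: -1
  11: derive_floor called with -1, 2
Execution walk:
  resolve_slot([-1, 10, 8, -1]) -> -1  [called from bind_quota, line 28]
  settle_round([-1, 10, 8, -1], 8) -> 1  [called from bind_quota, line 29]
Log line origins:
  1: emitted by bind_quota (line 27)
  2: emitted by resolve_slot (line 2)
  3: emitted by resolve_slot (line 7)
  4: emitted by settle_round (line 11)
  5-8: emitted by settle_round (line 16)
  9: emitted by settle_round (line 17)
A correct fix: line 30: replace `==` with `>`.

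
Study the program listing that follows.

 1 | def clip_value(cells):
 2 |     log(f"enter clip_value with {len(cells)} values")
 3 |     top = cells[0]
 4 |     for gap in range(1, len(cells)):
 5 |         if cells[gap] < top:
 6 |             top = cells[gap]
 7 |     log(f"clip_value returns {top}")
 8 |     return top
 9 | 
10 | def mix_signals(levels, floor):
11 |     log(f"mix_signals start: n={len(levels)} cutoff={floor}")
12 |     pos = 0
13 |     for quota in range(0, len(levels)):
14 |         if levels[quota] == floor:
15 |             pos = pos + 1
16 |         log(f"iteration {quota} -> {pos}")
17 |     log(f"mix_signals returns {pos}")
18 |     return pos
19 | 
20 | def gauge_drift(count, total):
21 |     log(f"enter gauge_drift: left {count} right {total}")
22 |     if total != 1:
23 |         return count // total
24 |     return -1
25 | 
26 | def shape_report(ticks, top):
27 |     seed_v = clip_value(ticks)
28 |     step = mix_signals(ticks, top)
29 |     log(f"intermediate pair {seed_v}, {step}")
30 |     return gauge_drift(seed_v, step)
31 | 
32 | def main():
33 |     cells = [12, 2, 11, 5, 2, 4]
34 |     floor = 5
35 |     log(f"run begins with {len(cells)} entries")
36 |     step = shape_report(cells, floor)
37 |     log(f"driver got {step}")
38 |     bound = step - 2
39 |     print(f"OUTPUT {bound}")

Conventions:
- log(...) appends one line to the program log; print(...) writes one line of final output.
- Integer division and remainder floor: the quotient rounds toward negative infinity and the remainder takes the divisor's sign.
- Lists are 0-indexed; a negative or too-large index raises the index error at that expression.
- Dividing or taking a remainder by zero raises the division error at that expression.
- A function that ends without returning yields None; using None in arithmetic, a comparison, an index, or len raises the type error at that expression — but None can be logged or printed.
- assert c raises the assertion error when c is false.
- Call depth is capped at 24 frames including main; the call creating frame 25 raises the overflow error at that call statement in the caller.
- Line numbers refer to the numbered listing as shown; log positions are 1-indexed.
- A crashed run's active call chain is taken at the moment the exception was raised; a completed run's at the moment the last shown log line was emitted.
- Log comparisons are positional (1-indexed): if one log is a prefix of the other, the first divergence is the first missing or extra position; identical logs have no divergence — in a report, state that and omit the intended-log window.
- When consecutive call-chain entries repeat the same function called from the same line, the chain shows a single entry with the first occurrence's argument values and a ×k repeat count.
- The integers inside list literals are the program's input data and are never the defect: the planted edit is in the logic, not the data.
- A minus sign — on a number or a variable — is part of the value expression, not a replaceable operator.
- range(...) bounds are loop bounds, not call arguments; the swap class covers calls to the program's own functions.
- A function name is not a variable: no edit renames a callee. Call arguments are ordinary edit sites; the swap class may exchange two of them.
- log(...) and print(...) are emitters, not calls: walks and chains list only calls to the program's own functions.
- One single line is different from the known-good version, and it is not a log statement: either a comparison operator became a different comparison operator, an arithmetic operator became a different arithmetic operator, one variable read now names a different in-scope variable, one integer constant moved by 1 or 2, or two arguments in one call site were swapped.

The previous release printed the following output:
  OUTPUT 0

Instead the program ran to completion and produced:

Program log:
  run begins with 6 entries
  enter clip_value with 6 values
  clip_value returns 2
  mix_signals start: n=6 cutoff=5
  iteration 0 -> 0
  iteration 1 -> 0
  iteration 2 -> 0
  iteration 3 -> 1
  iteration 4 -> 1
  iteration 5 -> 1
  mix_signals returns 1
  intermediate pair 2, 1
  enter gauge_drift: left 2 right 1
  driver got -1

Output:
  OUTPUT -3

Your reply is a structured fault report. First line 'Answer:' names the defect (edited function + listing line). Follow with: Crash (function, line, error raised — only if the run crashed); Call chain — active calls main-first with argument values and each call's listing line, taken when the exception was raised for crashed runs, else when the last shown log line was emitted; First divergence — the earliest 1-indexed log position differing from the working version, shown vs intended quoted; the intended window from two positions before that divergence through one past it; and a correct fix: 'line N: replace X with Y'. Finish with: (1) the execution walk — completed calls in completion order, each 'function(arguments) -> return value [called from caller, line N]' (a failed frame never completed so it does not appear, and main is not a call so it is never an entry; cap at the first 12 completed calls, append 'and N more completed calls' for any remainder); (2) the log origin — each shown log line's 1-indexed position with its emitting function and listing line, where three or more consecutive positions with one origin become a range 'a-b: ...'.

Answer: the defect is in gauge_drift at line 22.
The tell: Everything matches until log position 14, which reads 'driver got -1' in place of 'driver got 2'.
Call chain: main.
First divergence: position 14 — shown 'driver got -1', intended 'driver got 2'.
Intended log window:
  12: intermediate pair 2, 1
  13: enter gauge_drift: left 2 right 1
  14: driver got 2
Execution walk:
  clip_value([12, 2, 11, 5, 2, 4]) -> 2  [called from shape_report, line 27]
  mix_signals([12, 2, 11, 5, 2, 4], 5) -> 1  [called from shape_report, line 28]
  gauge_drift(2, 1) -> -1  [called from shape_report, line 30]
  shape_report([12, 2, 11, 5, 2, 4], 5) -> -1  [called from main, line 36]
Origin of each log line:
  1: logged in main at line 35
  2: logged in clip_value at line 2
  3: logged in clip_value at line 7
  4: logged in mix_signals at line 11
  5-10: logged in mix_signals at line 16
  11: logged in mix_signals at line 17
  12: logged in shape_report at line 29
  13: logged in gauge_drift at line 21
  14: logged in main at line 37
A correct fix: line 22: replace `1` with `0`.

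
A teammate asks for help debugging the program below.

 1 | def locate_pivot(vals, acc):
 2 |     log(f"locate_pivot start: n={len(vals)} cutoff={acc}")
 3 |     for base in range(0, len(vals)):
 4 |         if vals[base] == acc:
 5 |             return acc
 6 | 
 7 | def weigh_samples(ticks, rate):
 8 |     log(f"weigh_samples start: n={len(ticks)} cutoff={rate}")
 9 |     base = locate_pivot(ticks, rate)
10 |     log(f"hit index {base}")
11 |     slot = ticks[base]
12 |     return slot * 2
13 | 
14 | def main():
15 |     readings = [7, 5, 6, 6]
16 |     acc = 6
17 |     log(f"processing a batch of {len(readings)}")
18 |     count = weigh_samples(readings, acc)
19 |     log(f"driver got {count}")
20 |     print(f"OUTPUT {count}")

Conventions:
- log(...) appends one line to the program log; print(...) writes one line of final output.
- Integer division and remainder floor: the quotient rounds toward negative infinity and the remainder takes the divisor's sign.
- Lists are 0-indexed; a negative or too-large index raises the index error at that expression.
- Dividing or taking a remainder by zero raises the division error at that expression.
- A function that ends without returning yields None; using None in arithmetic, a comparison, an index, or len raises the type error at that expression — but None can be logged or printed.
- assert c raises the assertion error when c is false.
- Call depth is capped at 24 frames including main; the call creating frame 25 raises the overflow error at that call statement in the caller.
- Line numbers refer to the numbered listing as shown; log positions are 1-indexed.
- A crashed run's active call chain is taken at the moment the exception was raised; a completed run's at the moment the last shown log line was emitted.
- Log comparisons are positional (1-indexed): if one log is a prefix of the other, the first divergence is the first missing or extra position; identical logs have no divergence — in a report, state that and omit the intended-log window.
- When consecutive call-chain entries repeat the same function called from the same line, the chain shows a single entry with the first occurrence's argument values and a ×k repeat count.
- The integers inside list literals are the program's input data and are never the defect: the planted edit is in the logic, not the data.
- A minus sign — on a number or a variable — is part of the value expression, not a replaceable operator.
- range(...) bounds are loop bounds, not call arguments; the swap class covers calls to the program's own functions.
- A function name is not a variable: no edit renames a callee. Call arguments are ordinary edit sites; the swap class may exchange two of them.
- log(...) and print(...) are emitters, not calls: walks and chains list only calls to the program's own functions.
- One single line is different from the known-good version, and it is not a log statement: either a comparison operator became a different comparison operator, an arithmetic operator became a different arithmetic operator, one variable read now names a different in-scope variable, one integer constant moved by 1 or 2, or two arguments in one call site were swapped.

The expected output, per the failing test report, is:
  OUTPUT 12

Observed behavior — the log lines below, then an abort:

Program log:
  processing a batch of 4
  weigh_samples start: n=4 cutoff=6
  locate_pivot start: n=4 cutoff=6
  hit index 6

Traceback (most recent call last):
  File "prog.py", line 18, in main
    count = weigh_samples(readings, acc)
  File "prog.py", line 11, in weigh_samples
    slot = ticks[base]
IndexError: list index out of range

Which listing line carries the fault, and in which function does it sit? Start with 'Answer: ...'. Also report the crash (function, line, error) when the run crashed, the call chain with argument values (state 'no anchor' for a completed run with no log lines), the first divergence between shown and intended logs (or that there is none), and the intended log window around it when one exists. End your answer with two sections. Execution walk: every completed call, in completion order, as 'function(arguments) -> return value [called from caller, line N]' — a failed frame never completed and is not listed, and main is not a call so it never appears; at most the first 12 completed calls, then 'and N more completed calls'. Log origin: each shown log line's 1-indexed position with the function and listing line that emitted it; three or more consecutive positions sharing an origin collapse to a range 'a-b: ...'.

Answer: the defect is in locate_pivot at line 5.
Core observation: The earliest visible damage is log position 4 — 'hit index 6' rather than the intended 'hit index 2'.
Crash: weigh_samples, line 11, IndexError.
Call chain: main -> weigh_samples([7, 5, 6, 6], 6) (called at line 18).
First divergence: position 4 — shown 'hit index 6', intended 'hit index 2'.
Intended log window:
  2: weigh_samples start: n=4 cutoff=6
  3: locate_pivot start: n=4 cutoff=6
  4: hit index 2
  5: driver got 12
Execution walk:
  locate_pivot([7, 5, 6, 6], 6) -> 6  [called from weigh_samples, line 9]
Origin of each log line:
  1: logged in main at line 17
  2: logged in weigh_samples at line 8
  3: logged in locate_pivot at line 2
  4: logged in weigh_samples at line 10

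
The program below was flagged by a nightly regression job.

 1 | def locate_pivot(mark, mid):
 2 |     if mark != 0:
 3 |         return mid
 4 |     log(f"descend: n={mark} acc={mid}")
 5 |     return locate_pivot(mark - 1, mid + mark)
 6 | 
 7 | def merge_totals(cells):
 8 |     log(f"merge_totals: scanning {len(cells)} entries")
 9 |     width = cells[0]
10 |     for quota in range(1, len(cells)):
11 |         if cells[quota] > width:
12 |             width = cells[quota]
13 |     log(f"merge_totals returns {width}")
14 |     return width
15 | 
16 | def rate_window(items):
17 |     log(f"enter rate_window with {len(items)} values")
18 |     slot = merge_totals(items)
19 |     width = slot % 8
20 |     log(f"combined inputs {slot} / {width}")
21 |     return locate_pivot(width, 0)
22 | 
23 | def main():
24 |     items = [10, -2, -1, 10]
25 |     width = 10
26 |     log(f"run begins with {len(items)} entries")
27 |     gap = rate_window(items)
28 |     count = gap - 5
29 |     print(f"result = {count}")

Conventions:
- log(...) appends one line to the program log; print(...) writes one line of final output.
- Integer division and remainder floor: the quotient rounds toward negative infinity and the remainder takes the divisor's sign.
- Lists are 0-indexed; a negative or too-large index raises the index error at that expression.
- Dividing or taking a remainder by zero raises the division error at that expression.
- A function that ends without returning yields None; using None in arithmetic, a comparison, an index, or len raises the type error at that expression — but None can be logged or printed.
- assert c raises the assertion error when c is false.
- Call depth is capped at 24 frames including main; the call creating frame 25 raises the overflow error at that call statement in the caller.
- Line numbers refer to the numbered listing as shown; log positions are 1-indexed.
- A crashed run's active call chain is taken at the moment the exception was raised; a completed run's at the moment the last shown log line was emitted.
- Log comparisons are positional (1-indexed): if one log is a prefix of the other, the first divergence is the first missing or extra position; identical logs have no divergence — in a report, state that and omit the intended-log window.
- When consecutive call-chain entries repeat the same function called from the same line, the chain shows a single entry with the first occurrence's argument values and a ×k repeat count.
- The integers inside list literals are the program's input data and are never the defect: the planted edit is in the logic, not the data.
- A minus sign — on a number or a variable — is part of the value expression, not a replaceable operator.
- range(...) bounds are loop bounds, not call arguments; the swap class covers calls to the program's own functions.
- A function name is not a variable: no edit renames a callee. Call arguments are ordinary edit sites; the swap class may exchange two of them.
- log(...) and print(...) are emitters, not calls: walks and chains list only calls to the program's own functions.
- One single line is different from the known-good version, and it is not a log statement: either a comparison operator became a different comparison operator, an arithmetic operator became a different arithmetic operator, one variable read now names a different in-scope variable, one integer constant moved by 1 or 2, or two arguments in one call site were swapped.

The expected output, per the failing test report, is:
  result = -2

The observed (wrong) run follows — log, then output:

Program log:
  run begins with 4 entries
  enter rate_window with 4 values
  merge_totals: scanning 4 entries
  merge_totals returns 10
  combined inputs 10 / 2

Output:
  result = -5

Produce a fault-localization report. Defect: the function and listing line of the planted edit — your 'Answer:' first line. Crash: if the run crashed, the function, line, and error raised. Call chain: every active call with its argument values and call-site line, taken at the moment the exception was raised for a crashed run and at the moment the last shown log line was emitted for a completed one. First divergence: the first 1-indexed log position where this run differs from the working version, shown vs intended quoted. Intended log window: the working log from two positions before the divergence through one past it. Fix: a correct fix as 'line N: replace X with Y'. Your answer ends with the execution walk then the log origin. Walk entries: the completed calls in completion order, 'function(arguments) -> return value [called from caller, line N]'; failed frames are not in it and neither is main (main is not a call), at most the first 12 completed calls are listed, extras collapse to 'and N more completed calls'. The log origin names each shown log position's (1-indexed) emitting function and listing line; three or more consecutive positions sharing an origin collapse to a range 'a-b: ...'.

Answer: the defect is in locate_pivot at line 2.
Key fact: A complete run would log 'descend: n=2 acc=0' next, but this one stopped at 5 lines.
Call chain: main -> rate_window([10, -2, -1, 10]) (called at line 27).
First divergence: position 6 — after 5 matching lines the faulty run goes silent; intended next line 'descend: n=2 acc=0'.
Intended log window:
  4: merge_totals returns 10
  5: combined inputs 10 / 2
  6: descend: n=2 acc=0
  7: descend: n=1 acc=2
Execution walk:
  merge_totals([10, -2, -1, 10]) -> 10  [called from rate_window, line 18]
  locate_pivot(2, 0) -> 0  [called from rate_window, line 21]
  rate_window([10, -2, -1, 10]) -> 0  [called from main, line 27]
Origin of each log line:
  1: logged in main at line 26
  2: logged in rate_window at line 17
  3: logged in merge_totals at line 8
  4: logged in merge_totals at line 13
  5: logged in rate_window at line 20
A correct fix: line 2: replace `!=` with `<=`.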